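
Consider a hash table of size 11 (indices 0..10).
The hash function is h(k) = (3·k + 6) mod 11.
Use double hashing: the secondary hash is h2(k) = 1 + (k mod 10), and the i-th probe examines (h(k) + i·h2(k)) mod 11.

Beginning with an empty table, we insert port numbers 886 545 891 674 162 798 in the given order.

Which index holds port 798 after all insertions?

9

886: h=2 -> slot 2
545: h=2, h2=6, probe 2,8 -> slot 8
891: h=6 -> slot 6
674: h=4 -> slot 4
162: h=8, h2=3, probe 8,0 -> slot 0
798: h=2, h2=9, probe 2,0,9 -> slot 9
Table: [162, ., 886, ., 674, ., 891, ., 545, 798, .]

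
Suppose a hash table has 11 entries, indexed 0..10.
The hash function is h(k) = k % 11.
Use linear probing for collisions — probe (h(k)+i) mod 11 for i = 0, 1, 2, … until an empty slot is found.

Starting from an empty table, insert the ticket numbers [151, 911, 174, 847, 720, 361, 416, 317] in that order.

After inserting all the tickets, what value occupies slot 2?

Insert 151: h=8, slot 8 empty → index 8.
Insert 911: h=9, slot 9 empty → index 9.
Insert 174: h=9, slot 9 occupied → index 10.
Insert 847: h=0, slot 0 empty → index 0.
Insert 720: h=5, slot 5 empty → index 5.
Insert 361: h=9, slots 9,10,0 occupied → index 1.
Insert 416: h=9, slots 9,10,0,1 occupied → index 2.
Insert 317: h=9, slots 9,10,0,1,2 occupied → index 3.
Table: [847, 361, 416, 317, —, 720, —, —, 151, 911, 174]

416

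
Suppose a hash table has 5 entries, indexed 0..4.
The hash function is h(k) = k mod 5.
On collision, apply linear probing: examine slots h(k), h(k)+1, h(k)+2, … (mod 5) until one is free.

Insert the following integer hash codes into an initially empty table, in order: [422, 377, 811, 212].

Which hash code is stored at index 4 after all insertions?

212

422 hashes to 2; slot 2 is free → place at 2.
377 hashes to 2; 2 taken → place at 3.
811 hashes to 1; slot 1 is free → place at 1.
212 hashes to 2; 2,3 taken → place at 4.
Table: [-, 811, 422, 377, 212]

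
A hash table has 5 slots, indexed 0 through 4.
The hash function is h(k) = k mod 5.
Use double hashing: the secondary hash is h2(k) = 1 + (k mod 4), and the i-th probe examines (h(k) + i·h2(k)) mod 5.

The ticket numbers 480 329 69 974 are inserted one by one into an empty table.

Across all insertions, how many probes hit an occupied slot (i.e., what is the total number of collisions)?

2

Insert 480: h=0, slot 0 empty → index 0.
Insert 329: h=4, slot 4 empty → index 4.
Insert 69: h=4, h2=2, slot 4 occupied → index 1.
Insert 974: h=4, h2=3, slot 4 occupied → index 2.
Table: [480, 69, 974, -, 329]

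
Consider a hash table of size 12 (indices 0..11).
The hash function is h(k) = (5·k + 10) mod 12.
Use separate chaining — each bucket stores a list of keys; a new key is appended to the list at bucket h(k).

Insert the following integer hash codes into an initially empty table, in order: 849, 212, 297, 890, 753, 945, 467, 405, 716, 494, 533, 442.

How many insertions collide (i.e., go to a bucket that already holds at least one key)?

6

Insert 849: h=7, bucket 7 empty → new chain.
Insert 212: h=2, bucket 2 empty → new chain.
Insert 297: h=7, bucket 7 nonempty → append to chain.
Insert 890: h=8, bucket 8 empty → new chain.
Insert 753: h=7, bucket 7 nonempty → append to chain.
Insert 945: h=7, bucket 7 nonempty → append to chain.
Insert 467: h=5, bucket 5 empty → new chain.
Insert 405: h=7, bucket 7 nonempty → append to chain.
Insert 716: h=2, bucket 2 nonempty → append to chain.
Insert 494: h=8, bucket 8 nonempty → append to chain.
Insert 533: h=11, bucket 11 empty → new chain.
Insert 442: h=0, bucket 0 empty → new chain.
Final buckets:
0: 442
1: —
2: 212 -> 716
3: —
4: —
5: 467
6: —
7: 849 -> 297 -> 753 -> 945 -> 405
8: 890 -> 494
9: —
10: —
11: 533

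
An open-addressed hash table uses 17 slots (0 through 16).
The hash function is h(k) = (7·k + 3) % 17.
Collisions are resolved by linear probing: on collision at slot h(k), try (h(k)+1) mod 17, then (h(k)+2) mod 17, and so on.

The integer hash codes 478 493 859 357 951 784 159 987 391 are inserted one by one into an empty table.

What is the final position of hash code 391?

Insert 478: h=0, slot 0 empty → index 0.
Insert 493: h=3, slot 3 empty → index 3.
Insert 859: h=15, slot 15 empty → index 15.
Insert 357: h=3, slot 3 occupied → index 4.
Insert 951: h=13, slot 13 empty → index 13.
Insert 784: h=0, slot 0 occupied → index 1.
Insert 159: h=11, slot 11 empty → index 11.
Insert 987: h=10, slot 10 empty → index 10.
Insert 391: h=3, slots 3,4 occupied → index 5.
Table: [478, 784, ∅, 493, 357, 391, ∅, ∅, ∅, ∅, 987, 159, ∅, 951, ∅, 859, ∅]

5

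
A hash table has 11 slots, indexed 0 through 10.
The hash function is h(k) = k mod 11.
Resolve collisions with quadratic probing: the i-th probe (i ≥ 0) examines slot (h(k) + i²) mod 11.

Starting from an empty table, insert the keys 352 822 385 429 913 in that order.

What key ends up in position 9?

352: h=0 -> slot 0
822: h=8 -> slot 8
385: h=0, probe 0,1 -> slot 1
429: h=0, probe 0,1,4 -> slot 4
913: h=0, probe 0,1,4,9 -> slot 9
Table: [352, 385, —, —, 429, —, —, —, 822, 913, —]

913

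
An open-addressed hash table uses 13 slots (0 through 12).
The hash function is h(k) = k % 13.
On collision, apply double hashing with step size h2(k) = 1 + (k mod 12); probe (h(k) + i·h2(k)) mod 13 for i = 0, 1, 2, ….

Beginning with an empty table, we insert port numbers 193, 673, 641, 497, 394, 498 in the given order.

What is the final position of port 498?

5

193 hashes to 11; slot 11 is free -> place at 11.
673 hashes to 10; slot 10 is free -> place at 10.
641 hashes to 4; slot 4 is free -> place at 4.
497 hashes to 3; slot 3 is free -> place at 3.
394 hashes to 4, h2=11; 4 taken -> place at 2.
498 hashes to 4, h2=7; 4,11 taken -> place at 5.
Table: [-, -, 394, 497, 641, 498, -, -, -, -, 673, 193, -]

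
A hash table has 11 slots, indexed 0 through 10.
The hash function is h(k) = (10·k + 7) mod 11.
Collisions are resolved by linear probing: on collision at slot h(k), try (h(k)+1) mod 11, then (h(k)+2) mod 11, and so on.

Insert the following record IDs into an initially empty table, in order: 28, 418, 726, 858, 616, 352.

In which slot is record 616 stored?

10

Insert 28: h=1, slot 1 empty → index 1.
Insert 418: h=7, slot 7 empty → index 7.
Insert 726: h=7, slot 7 occupied → index 8.
Insert 858: h=7, slots 7,8 occupied → index 9.
Insert 616: h=7, slots 7,8,9 occupied → index 10.
Insert 352: h=7, slots 7,8,9,10 occupied → index 0.
Table: [352, 28, _, _, _, _, _, 418, 726, 858, 616]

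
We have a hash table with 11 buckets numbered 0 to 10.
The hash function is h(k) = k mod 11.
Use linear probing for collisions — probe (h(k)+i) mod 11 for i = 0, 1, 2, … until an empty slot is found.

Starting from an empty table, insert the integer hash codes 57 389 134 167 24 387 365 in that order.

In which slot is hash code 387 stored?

7

Insert 57: h=2, slot 2 empty => index 2.
Insert 389: h=4, slot 4 empty => index 4.
Insert 134: h=2, slot 2 occupied => index 3.
Insert 167: h=2, slots 2,3,4 occupied => index 5.
Insert 24: h=2, slots 2,3,4,5 occupied => index 6.
Insert 387: h=2, slots 2,3,4,5,6 occupied => index 7.
Insert 365: h=2, slots 2,3,4,5,6,7 occupied => index 8.
Table: [_, _, 57, 134, 389, 167, 24, 387, 365, _, _]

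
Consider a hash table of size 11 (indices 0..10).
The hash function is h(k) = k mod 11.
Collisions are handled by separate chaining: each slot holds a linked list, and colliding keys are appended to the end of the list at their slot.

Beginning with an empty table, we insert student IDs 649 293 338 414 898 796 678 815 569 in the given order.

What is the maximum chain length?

649 → bucket 0
293 → bucket 7
338 → bucket 8
414 → bucket 7 (collision)
898 → bucket 7 (collision)
796 → bucket 4
678 → bucket 7 (collision)
815 → bucket 1
569 → bucket 8 (collision)
Final buckets:
0: 649
1: 815
2: -
3: -
4: 796
5: -
6: -
7: 293 -> 414 -> 898 -> 678
8: 338 -> 569
9: -
10: -

4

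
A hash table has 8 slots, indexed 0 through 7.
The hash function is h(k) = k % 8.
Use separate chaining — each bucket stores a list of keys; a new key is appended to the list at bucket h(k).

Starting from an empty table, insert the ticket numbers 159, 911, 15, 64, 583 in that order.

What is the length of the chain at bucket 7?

159 -> bucket 7
911 -> bucket 7 (collision)
15 -> bucket 7 (collision)
64 -> bucket 0
583 -> bucket 7 (collision)
Final buckets:
0: 64
1: -
2: -
3: -
4: -
5: -
6: -
7: 159 -> 911 -> 15 -> 583

4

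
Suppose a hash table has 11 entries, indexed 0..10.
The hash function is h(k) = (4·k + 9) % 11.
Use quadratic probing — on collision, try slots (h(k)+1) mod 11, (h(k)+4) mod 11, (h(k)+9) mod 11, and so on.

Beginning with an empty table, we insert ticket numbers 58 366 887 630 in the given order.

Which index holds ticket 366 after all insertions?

58: h=10 => slot 10
366: h=10, probe 10,0 => slot 0
887: h=4 => slot 4
630: h=10, probe 10,0,3 => slot 3
Table: [366, ∅, ∅, 630, 887, ∅, ∅, ∅, ∅, ∅, 58]

0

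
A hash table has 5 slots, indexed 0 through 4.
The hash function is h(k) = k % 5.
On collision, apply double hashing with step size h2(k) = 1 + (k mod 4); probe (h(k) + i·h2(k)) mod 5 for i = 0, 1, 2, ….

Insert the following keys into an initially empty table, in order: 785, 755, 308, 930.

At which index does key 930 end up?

785 hashes to 0; slot 0 is free → place at 0.
755 hashes to 0, h2=4; 0 taken → place at 4.
308 hashes to 3; slot 3 is free → place at 3.
930 hashes to 0, h2=3; 0,3 taken → place at 1.
Table: [785, 930, ∅, 308, 755]

1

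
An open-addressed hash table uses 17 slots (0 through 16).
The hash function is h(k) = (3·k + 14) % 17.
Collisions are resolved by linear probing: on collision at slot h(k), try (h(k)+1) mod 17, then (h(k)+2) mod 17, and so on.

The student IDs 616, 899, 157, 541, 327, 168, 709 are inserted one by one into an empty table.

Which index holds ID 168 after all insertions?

Insert 616: h=9, slot 9 empty → index 9.
Insert 899: h=8, slot 8 empty → index 8.
Insert 157: h=9, slot 9 occupied → index 10.
Insert 541: h=5, slot 5 empty → index 5.
Insert 327: h=9, slots 9,10 occupied → index 11.
Insert 168: h=8, slots 8,9,10,11 occupied → index 12.
Insert 709: h=16, slot 16 empty → index 16.
Table: [., ., ., ., ., 541, ., ., 899, 616, 157, 327, 168, ., ., ., 709]

12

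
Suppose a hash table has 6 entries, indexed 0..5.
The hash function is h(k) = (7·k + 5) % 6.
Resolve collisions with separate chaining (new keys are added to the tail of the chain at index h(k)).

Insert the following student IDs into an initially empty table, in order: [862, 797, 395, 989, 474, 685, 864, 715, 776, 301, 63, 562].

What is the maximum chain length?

Insert 862: h=3, bucket 3 empty → new chain.
Insert 797: h=4, bucket 4 empty → new chain.
Insert 395: h=4, bucket 4 nonempty → append to chain.
Insert 989: h=4, bucket 4 nonempty → append to chain.
Insert 474: h=5, bucket 5 empty → new chain.
Insert 685: h=0, bucket 0 empty → new chain.
Insert 864: h=5, bucket 5 nonempty → append to chain.
Insert 715: h=0, bucket 0 nonempty → append to chain.
Insert 776: h=1, bucket 1 empty → new chain.
Insert 301: h=0, bucket 0 nonempty → append to chain.
Insert 63: h=2, bucket 2 empty → new chain.
Insert 562: h=3, bucket 3 nonempty → append to chain.
Final buckets:
0: 685 -> 715 -> 301
1: 776
2: 63
3: 862 -> 562
4: 797 -> 395 -> 989
5: 474 -> 864

3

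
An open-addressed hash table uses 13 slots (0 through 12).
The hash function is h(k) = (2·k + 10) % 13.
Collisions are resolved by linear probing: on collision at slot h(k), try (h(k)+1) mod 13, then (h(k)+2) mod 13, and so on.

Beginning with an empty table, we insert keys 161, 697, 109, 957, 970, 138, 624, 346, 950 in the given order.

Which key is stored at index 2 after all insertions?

161: h=7 -> slot 7
697: h=0 -> slot 0
109: h=7, probe 7,8 -> slot 8
957: h=0, probe 0,1 -> slot 1
970: h=0, probe 0,1,2 -> slot 2
138: h=0, probe 0,1,2,3 -> slot 3
624: h=10 -> slot 10
346: h=0, probe 0,1,2,3,4 -> slot 4
950: h=12 -> slot 12
Table: [697, 957, 970, 138, 346, —, —, 161, 109, —, 624, —, 950]

970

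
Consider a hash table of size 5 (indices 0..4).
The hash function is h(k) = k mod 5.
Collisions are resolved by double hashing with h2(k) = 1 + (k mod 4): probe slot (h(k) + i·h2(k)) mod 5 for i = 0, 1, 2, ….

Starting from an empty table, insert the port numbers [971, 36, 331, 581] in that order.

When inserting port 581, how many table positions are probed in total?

971 hashes to 1; slot 1 is free -> place at 1.
36 hashes to 1, h2=1; 1 taken -> place at 2.
331 hashes to 1, h2=4; 1 taken -> place at 0.
581 hashes to 1, h2=2; 1 taken -> place at 3.
Table: [331, 971, 36, 581, -]

2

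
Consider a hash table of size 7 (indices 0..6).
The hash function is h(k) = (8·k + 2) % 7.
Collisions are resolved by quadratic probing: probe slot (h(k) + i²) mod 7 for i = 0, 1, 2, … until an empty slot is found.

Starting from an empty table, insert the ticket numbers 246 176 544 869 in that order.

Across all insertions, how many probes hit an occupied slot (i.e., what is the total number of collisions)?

246 hashes to 3; slot 3 is free → place at 3.
176 hashes to 3; 3 taken → place at 4.
544 hashes to 0; slot 0 is free → place at 0.
869 hashes to 3; 3,4,0 taken → place at 5.
Table: [544, _, _, 246, 176, 869, _]

4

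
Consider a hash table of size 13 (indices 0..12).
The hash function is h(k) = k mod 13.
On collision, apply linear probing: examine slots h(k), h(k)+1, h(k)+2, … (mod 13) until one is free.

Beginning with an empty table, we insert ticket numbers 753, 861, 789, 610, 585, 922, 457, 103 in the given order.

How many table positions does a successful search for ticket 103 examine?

7

753: h=12 -> slot 12
861: h=3 -> slot 3
789: h=9 -> slot 9
610: h=12, probe 12,0 -> slot 0
585: h=0, probe 0,1 -> slot 1
922: h=12, probe 12,0,1,2 -> slot 2
457: h=2, probe 2,3,4 -> slot 4
103: h=12, probe 12,0,1,2,3,4,5 -> slot 5
Table: [610, 585, 922, 861, 457, 103, -, -, -, 789, -, -, 753]
Lookup 103: h=12, probe 12,0,1,2,3,4,5 → found at 5.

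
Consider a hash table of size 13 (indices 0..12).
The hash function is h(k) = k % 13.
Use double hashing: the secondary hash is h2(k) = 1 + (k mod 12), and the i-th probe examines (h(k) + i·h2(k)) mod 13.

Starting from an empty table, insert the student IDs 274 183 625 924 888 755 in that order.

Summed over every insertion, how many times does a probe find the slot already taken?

4

274: h=1 -> slot 1
183: h=1, h2=4, probe 1,5 -> slot 5
625: h=1, h2=2, probe 1,3 -> slot 3
924: h=1, h2=1, probe 1,2 -> slot 2
888: h=4 -> slot 4
755: h=1, h2=12, probe 1,0 -> slot 0
Table: [755, 274, 924, 625, 888, 183, _, _, _, _, _, _, _]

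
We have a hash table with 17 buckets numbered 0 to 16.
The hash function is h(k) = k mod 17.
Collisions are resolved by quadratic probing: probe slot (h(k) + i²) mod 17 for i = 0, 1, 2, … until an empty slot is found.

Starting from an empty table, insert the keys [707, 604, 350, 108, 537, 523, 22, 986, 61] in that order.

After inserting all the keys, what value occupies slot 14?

537

707 hashes to 10; slot 10 is free => place at 10.
604 hashes to 9; slot 9 is free => place at 9.
350 hashes to 10; 10 taken => place at 11.
108 hashes to 6; slot 6 is free => place at 6.
537 hashes to 10; 10,11 taken => place at 14.
523 hashes to 13; slot 13 is free => place at 13.
22 hashes to 5; slot 5 is free => place at 5.
986 hashes to 0; slot 0 is free => place at 0.
61 hashes to 10; 10,11,14 taken => place at 2.
Table: [986, -, 61, -, -, 22, 108, -, -, 604, 707, 350, -, 523, 537, -, -]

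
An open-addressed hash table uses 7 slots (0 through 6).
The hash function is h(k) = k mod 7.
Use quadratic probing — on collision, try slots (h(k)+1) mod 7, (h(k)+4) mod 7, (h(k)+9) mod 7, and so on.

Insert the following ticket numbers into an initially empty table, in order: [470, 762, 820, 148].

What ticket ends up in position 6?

762

Insert 470: h=1, slot 1 empty → index 1.
Insert 762: h=6, slot 6 empty → index 6.
Insert 820: h=1, slot 1 occupied → index 2.
Insert 148: h=1, slots 1,2 occupied → index 5.
Table: [∅, 470, 820, ∅, ∅, 148, 762]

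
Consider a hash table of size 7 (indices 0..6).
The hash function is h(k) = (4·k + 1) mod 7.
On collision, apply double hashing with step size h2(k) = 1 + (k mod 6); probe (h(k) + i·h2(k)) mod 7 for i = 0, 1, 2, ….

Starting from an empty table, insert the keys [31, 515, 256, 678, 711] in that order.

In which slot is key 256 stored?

Insert 31: h=6, slot 6 empty → index 6.
Insert 515: h=3, slot 3 empty → index 3.
Insert 256: h=3, h2=5, slot 3 occupied → index 1.
Insert 678: h=4, slot 4 empty → index 4.
Insert 711: h=3, h2=4, slot 3 occupied → index 0.
Table: [711, 256, ∅, 515, 678, ∅, 31]

1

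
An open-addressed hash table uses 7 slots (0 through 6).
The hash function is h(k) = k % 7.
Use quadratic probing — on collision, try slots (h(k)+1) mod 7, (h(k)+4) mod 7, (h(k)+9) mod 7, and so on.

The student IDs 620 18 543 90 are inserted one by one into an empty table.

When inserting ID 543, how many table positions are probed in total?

620: h=4 -> slot 4
18: h=4, probe 4,5 -> slot 5
543: h=4, probe 4,5,1 -> slot 1
90: h=6 -> slot 6
Table: [∅, 543, ∅, ∅, 620, 18, 90]

3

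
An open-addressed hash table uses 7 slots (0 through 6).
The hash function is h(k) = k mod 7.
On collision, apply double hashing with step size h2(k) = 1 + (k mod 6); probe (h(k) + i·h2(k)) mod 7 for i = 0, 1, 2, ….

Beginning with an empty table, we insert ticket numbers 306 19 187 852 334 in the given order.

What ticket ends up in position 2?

187

306 hashes to 5; slot 5 is free → place at 5.
19 hashes to 5, h2=2; 5 taken → place at 0.
187 hashes to 5, h2=2; 5,0 taken → place at 2.
852 hashes to 5, h2=1; 5 taken → place at 6.
334 hashes to 5, h2=5; 5 taken → place at 3.
Table: [19, _, 187, 334, _, 306, 852]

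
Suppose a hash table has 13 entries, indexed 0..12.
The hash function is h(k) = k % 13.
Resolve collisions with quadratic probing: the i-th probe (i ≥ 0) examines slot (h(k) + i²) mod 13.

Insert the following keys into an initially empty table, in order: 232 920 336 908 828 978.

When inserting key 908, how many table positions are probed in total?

232: h=11 => slot 11
920: h=10 => slot 10
336: h=11, probe 11,12 => slot 12
908: h=11, probe 11,12,2 => slot 2
828: h=9 => slot 9
978: h=3 => slot 3
Table: [-, -, 908, 978, -, -, -, -, -, 828, 920, 232, 336]

3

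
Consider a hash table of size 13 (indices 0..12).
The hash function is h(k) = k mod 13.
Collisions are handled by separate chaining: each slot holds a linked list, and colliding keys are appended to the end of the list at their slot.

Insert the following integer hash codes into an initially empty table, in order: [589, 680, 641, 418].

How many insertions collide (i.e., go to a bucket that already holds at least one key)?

2

Insert 589: h=4, bucket 4 empty → new chain.
Insert 680: h=4, bucket 4 nonempty → append to chain.
Insert 641: h=4, bucket 4 nonempty → append to chain.
Insert 418: h=2, bucket 2 empty → new chain.
Final buckets:
0: _
1: _
2: 418
3: _
4: 589 -> 680 -> 641
5: _
6: _
7: _
8: _
9: _
10: _
11: _
12: _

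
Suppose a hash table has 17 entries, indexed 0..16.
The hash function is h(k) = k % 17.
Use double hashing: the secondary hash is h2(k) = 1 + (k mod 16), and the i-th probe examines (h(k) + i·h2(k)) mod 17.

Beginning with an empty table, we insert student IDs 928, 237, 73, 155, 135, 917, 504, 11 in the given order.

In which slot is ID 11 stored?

6

928: h=10 → slot 10
237: h=16 → slot 16
73: h=5 → slot 5
155: h=2 → slot 2
135: h=16, h2=8, probe 16,7 → slot 7
917: h=16, h2=6, probe 16,5,11 → slot 11
504: h=11, h2=9, probe 11,3 → slot 3
11: h=11, h2=12, probe 11,6 → slot 6
Table: [—, —, 155, 504, —, 73, 11, 135, —, —, 928, 917, —, —, —, —, 237]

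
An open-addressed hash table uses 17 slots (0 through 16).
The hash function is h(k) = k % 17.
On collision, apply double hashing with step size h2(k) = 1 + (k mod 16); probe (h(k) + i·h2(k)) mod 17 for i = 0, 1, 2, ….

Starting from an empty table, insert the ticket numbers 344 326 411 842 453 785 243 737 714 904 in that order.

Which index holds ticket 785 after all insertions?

5

344: h=4 => slot 4
326: h=3 => slot 3
411: h=3, h2=12, probe 3,15 => slot 15
842: h=9 => slot 9
453: h=11 => slot 11
785: h=3, h2=2, probe 3,5 => slot 5
243: h=5, h2=4, probe 5,9,13 => slot 13
737: h=6 => slot 6
714: h=0 => slot 0
904: h=3, h2=9, probe 3,12 => slot 12
Table: [714, _, _, 326, 344, 785, 737, _, _, 842, _, 453, 904, 243, _, 411, _]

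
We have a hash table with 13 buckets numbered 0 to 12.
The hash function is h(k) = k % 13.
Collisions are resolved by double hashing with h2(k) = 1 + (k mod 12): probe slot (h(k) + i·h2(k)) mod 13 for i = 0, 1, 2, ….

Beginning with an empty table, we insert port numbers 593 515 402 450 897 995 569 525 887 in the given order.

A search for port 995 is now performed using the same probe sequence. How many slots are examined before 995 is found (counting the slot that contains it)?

2

593 hashes to 8; slot 8 is free => place at 8.
515 hashes to 8, h2=12; 8 taken => place at 7.
402 hashes to 12; slot 12 is free => place at 12.
450 hashes to 8, h2=7; 8 taken => place at 2.
897 hashes to 0; slot 0 is free => place at 0.
995 hashes to 7, h2=12; 7 taken => place at 6.
569 hashes to 10; slot 10 is free => place at 10.
525 hashes to 5; slot 5 is free => place at 5.
887 hashes to 3; slot 3 is free => place at 3.
Table: [897, _, 450, 887, _, 525, 995, 515, 593, _, 569, _, 402]
Lookup 995: h=7, h2=12, probe 7,6 → found at 6.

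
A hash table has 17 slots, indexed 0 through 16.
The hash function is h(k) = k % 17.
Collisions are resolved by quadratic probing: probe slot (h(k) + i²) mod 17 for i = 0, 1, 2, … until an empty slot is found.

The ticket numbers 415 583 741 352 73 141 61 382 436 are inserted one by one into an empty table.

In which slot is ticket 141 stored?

9

Insert 415: h=7, slot 7 empty => index 7.
Insert 583: h=5, slot 5 empty => index 5.
Insert 741: h=10, slot 10 empty => index 10.
Insert 352: h=12, slot 12 empty => index 12.
Insert 73: h=5, slot 5 occupied => index 6.
Insert 141: h=5, slots 5,6 occupied => index 9.
Insert 61: h=10, slot 10 occupied => index 11.
Insert 382: h=8, slot 8 empty => index 8.
Insert 436: h=11, slots 11,12 occupied => index 15.
Table: [-, -, -, -, -, 583, 73, 415, 382, 141, 741, 61, 352, -, -, 436, -]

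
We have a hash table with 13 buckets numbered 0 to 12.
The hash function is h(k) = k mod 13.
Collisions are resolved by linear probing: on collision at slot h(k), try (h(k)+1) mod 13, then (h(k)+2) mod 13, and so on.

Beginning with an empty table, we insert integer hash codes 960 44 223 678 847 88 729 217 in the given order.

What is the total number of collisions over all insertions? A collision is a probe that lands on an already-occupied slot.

3

Insert 960: h=11, slot 11 empty -> index 11.
Insert 44: h=5, slot 5 empty -> index 5.
Insert 223: h=2, slot 2 empty -> index 2.
Insert 678: h=2, slot 2 occupied -> index 3.
Insert 847: h=2, slots 2,3 occupied -> index 4.
Insert 88: h=10, slot 10 empty -> index 10.
Insert 729: h=1, slot 1 empty -> index 1.
Insert 217: h=9, slot 9 empty -> index 9.
Table: [-, 729, 223, 678, 847, 44, -, -, -, 217, 88, 960, -]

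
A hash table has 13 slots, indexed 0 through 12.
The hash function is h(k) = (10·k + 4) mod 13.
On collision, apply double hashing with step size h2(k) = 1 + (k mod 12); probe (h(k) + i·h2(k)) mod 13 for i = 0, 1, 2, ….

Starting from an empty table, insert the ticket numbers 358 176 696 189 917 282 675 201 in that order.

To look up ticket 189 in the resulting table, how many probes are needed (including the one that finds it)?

2

358 hashes to 9; slot 9 is free -> place at 9.
176 hashes to 9, h2=9; 9 taken -> place at 5.
696 hashes to 9, h2=1; 9 taken -> place at 10.
189 hashes to 9, h2=10; 9 taken -> place at 6.
917 hashes to 9, h2=6; 9 taken -> place at 2.
282 hashes to 3; slot 3 is free -> place at 3.
675 hashes to 7; slot 7 is free -> place at 7.
201 hashes to 12; slot 12 is free -> place at 12.
Table: [., ., 917, 282, ., 176, 189, 675, ., 358, 696, ., 201]
Lookup 189: h=9, h2=10, probe 9,6 → found at 6.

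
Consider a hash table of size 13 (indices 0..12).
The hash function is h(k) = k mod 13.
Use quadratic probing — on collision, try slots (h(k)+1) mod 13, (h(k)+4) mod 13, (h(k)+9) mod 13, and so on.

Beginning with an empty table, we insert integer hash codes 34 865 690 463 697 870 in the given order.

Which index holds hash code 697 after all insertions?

12

Insert 34: h=8, slot 8 empty => index 8.
Insert 865: h=7, slot 7 empty => index 7.
Insert 690: h=1, slot 1 empty => index 1.
Insert 463: h=8, slot 8 occupied => index 9.
Insert 697: h=8, slots 8,9 occupied => index 12.
Insert 870: h=12, slot 12 occupied => index 0.
Table: [870, 690, -, -, -, -, -, 865, 34, 463, -, -, 697]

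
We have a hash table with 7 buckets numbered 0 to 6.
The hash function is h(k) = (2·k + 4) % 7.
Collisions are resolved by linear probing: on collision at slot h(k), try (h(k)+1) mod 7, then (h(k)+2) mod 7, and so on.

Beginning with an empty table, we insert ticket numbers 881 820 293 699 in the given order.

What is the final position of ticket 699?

4

881 hashes to 2; slot 2 is free => place at 2.
820 hashes to 6; slot 6 is free => place at 6.
293 hashes to 2; 2 taken => place at 3.
699 hashes to 2; 2,3 taken => place at 4.
Table: [_, _, 881, 293, 699, _, 820]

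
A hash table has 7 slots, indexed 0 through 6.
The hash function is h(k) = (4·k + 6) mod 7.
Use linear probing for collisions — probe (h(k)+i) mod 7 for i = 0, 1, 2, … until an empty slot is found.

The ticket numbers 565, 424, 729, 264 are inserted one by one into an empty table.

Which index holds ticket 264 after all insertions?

6

Insert 565: h=5, slot 5 empty → index 5.
Insert 424: h=1, slot 1 empty → index 1.
Insert 729: h=3, slot 3 empty → index 3.
Insert 264: h=5, slot 5 occupied → index 6.
Table: [-, 424, -, 729, -, 565, 264]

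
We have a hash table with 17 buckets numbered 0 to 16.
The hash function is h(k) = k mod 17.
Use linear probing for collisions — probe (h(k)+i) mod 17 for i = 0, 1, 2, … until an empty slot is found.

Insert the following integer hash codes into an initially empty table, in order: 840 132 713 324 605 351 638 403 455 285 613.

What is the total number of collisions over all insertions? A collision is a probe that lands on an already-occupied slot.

4

840: h=7 -> slot 7
132: h=13 -> slot 13
713: h=16 -> slot 16
324: h=1 -> slot 1
605: h=10 -> slot 10
351: h=11 -> slot 11
638: h=9 -> slot 9
403: h=12 -> slot 12
455: h=13, probe 13,14 -> slot 14
285: h=13, probe 13,14,15 -> slot 15
613: h=1, probe 1,2 -> slot 2
Table: [_, 324, 613, _, _, _, _, 840, _, 638, 605, 351, 403, 132, 455, 285, 713]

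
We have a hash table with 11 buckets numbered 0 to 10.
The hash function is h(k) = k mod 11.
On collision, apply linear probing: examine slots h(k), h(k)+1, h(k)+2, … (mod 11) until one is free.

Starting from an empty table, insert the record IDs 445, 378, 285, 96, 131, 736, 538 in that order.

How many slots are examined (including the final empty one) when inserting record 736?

Insert 445: h=5, slot 5 empty -> index 5.
Insert 378: h=4, slot 4 empty -> index 4.
Insert 285: h=10, slot 10 empty -> index 10.
Insert 96: h=8, slot 8 empty -> index 8.
Insert 131: h=10, slot 10 occupied -> index 0.
Insert 736: h=10, slots 10,0 occupied -> index 1.
Insert 538: h=10, slots 10,0,1 occupied -> index 2.
Table: [131, 736, 538, —, 378, 445, —, —, 96, —, 285]

3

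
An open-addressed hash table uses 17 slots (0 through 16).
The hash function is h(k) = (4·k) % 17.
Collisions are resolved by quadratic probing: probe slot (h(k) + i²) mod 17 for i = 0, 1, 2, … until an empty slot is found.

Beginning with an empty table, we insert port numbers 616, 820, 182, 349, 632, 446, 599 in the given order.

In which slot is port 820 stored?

0

Insert 616: h=16, slot 16 empty → index 16.
Insert 820: h=16, slot 16 occupied → index 0.
Insert 182: h=14, slot 14 empty → index 14.
Insert 349: h=2, slot 2 empty → index 2.
Insert 632: h=12, slot 12 empty → index 12.
Insert 446: h=16, slots 16,0 occupied → index 3.
Insert 599: h=16, slots 16,0,3 occupied → index 8.
Table: [820, _, 349, 446, _, _, _, _, 599, _, _, _, 632, _, 182, _, 616]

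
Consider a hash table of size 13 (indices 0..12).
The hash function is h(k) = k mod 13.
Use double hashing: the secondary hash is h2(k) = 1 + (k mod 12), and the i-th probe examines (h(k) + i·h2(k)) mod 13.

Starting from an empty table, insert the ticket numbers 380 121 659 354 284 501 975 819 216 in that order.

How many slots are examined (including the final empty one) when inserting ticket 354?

380 hashes to 3; slot 3 is free → place at 3.
121 hashes to 4; slot 4 is free → place at 4.
659 hashes to 9; slot 9 is free → place at 9.
354 hashes to 3, h2=7; 3 taken → place at 10.
284 hashes to 11; slot 11 is free → place at 11.
501 hashes to 7; slot 7 is free → place at 7.
975 hashes to 0; slot 0 is free → place at 0.
819 hashes to 0, h2=4; 0,4 taken → place at 8.
216 hashes to 8, h2=1; 8,9,10,11 taken → place at 12.
Table: [975, ., ., 380, 121, ., ., 501, 819, 659, 354, 284, 216]

2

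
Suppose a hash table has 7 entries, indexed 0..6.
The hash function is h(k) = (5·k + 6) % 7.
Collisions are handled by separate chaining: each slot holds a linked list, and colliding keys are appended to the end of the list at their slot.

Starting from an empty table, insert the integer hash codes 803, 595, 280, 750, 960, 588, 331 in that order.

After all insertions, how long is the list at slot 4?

2

803 → bucket 3
595 → bucket 6
280 → bucket 6 (collision)
750 → bucket 4
960 → bucket 4 (collision)
588 → bucket 6 (collision)
331 → bucket 2
Final buckets:
0: _
1: _
2: 331
3: 803
4: 750 -> 960
5: _
6: 595 -> 280 -> 588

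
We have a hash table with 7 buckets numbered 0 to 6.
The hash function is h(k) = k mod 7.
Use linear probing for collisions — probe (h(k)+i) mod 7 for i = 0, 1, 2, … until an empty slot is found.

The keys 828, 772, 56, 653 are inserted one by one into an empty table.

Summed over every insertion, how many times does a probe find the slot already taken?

828 hashes to 2; slot 2 is free -> place at 2.
772 hashes to 2; 2 taken -> place at 3.
56 hashes to 0; slot 0 is free -> place at 0.
653 hashes to 2; 2,3 taken -> place at 4.
Table: [56, _, 828, 772, 653, _, _]

3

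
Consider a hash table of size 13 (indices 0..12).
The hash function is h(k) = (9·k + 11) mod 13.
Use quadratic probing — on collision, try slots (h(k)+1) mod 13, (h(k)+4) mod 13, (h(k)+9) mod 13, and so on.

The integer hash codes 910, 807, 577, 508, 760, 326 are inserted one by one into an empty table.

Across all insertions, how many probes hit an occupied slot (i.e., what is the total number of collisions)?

4

910: h=11 -> slot 11
807: h=7 -> slot 7
577: h=4 -> slot 4
508: h=7, probe 7,8 -> slot 8
760: h=0 -> slot 0
326: h=7, probe 7,8,11,3 -> slot 3
Table: [760, -, -, 326, 577, -, -, 807, 508, -, -, 910, -]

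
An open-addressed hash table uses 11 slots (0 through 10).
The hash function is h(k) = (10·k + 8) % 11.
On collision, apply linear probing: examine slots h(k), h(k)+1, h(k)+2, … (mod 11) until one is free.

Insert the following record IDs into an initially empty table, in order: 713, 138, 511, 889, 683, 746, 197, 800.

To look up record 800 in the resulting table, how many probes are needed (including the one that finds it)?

Insert 713: h=10, slot 10 empty -> index 10.
Insert 138: h=2, slot 2 empty -> index 2.
Insert 511: h=3, slot 3 empty -> index 3.
Insert 889: h=10, slot 10 occupied -> index 0.
Insert 683: h=7, slot 7 empty -> index 7.
Insert 746: h=10, slots 10,0 occupied -> index 1.
Insert 197: h=9, slot 9 empty -> index 9.
Insert 800: h=0, slots 0,1,2,3 occupied -> index 4.
Table: [889, 746, 138, 511, 800, ., ., 683, ., 197, 713]
Lookup 800: h=0, probe 0,1,2,3,4 → found at 4.

5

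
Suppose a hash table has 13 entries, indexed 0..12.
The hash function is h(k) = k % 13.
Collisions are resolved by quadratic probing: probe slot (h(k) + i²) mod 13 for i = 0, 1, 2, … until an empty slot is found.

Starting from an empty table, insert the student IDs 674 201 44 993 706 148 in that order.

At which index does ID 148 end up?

1

674: h=11 => slot 11
201: h=6 => slot 6
44: h=5 => slot 5
993: h=5, probe 5,6,9 => slot 9
706: h=4 => slot 4
148: h=5, probe 5,6,9,1 => slot 1
Table: [., 148, ., ., 706, 44, 201, ., ., 993, ., 674, .]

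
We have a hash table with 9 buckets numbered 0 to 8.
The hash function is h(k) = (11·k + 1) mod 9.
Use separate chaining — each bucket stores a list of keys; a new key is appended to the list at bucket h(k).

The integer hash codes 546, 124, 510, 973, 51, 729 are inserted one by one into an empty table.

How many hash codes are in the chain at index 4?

546 -> bucket 4
124 -> bucket 6
510 -> bucket 4 (collision)
973 -> bucket 3
51 -> bucket 4 (collision)
729 -> bucket 1
Final buckets:
0: .
1: 729
2: .
3: 973
4: 546 -> 510 -> 51
5: .
6: 124
7: .
8: .

3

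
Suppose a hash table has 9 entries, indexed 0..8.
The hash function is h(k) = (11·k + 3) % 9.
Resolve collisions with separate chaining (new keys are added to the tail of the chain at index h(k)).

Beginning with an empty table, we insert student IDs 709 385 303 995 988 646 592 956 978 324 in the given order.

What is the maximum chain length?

5

Insert 709: h=8, bucket 8 empty -> new chain.
Insert 385: h=8, bucket 8 nonempty -> append to chain.
Insert 303: h=6, bucket 6 empty -> new chain.
Insert 995: h=4, bucket 4 empty -> new chain.
Insert 988: h=8, bucket 8 nonempty -> append to chain.
Insert 646: h=8, bucket 8 nonempty -> append to chain.
Insert 592: h=8, bucket 8 nonempty -> append to chain.
Insert 956: h=7, bucket 7 empty -> new chain.
Insert 978: h=6, bucket 6 nonempty -> append to chain.
Insert 324: h=3, bucket 3 empty -> new chain.
Final buckets:
0: ∅
1: ∅
2: ∅
3: 324
4: 995
5: ∅
6: 303 -> 978
7: 956
8: 709 -> 385 -> 988 -> 646 -> 592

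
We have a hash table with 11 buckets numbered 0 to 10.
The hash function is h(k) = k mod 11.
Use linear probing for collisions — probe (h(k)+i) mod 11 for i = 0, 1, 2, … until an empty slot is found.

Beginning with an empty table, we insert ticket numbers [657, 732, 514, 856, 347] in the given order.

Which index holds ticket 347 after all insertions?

7

657: h=8 -> slot 8
732: h=6 -> slot 6
514: h=8, probe 8,9 -> slot 9
856: h=9, probe 9,10 -> slot 10
347: h=6, probe 6,7 -> slot 7
Table: [-, -, -, -, -, -, 732, 347, 657, 514, 856]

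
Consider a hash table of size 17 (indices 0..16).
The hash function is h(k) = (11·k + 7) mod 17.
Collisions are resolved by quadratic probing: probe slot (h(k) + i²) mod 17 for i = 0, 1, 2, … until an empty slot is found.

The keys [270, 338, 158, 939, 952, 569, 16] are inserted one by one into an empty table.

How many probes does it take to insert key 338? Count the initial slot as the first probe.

2

270: h=2 -> slot 2
338: h=2, probe 2,3 -> slot 3
158: h=11 -> slot 11
939: h=0 -> slot 0
952: h=7 -> slot 7
569: h=10 -> slot 10
16: h=13 -> slot 13
Table: [939, ., 270, 338, ., ., ., 952, ., ., 569, 158, ., 16, ., ., .]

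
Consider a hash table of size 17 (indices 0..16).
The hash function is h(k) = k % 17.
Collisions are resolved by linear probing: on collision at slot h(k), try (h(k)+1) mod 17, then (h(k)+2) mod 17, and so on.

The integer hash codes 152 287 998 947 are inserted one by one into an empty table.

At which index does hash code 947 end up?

13

152: h=16 → slot 16
287: h=15 → slot 15
998: h=12 → slot 12
947: h=12, probe 12,13 → slot 13
Table: [—, —, —, —, —, —, —, —, —, —, —, —, 998, 947, —, 287, 152]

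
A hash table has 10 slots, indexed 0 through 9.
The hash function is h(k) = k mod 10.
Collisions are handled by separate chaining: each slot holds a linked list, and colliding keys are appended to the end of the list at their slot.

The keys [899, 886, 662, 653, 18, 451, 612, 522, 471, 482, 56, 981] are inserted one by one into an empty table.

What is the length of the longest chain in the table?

899 → bucket 9
886 → bucket 6
662 → bucket 2
653 → bucket 3
18 → bucket 8
451 → bucket 1
612 → bucket 2 (collision)
522 → bucket 2 (collision)
471 → bucket 1 (collision)
482 → bucket 2 (collision)
56 → bucket 6 (collision)
981 → bucket 1 (collision)
Final buckets:
0: ∅
1: 451 -> 471 -> 981
2: 662 -> 612 -> 522 -> 482
3: 653
4: ∅
5: ∅
6: 886 -> 56
7: ∅
8: 18
9: 899

4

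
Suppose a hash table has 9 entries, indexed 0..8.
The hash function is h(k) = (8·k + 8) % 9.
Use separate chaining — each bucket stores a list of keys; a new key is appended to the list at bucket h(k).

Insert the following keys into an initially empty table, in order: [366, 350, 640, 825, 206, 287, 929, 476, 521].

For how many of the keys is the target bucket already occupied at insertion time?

366 → bucket 2
350 → bucket 0
640 → bucket 7
825 → bucket 2 (collision)
206 → bucket 0 (collision)
287 → bucket 0 (collision)
929 → bucket 6
476 → bucket 0 (collision)
521 → bucket 0 (collision)
Final buckets:
0: 350 -> 206 -> 287 -> 476 -> 521
1: _
2: 366 -> 825
3: _
4: _
5: _
6: 929
7: 640
8: _

5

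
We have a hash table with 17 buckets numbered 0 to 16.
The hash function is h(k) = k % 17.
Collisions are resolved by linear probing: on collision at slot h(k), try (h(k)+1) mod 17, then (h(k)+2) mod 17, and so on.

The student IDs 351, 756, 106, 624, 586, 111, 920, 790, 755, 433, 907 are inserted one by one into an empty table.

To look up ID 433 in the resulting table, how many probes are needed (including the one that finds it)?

351 hashes to 11; slot 11 is free => place at 11.
756 hashes to 8; slot 8 is free => place at 8.
106 hashes to 4; slot 4 is free => place at 4.
624 hashes to 12; slot 12 is free => place at 12.
586 hashes to 8; 8 taken => place at 9.
111 hashes to 9; 9 taken => place at 10.
920 hashes to 2; slot 2 is free => place at 2.
790 hashes to 8; 8,9,10,11,12 taken => place at 13.
755 hashes to 7; slot 7 is free => place at 7.
433 hashes to 8; 8,9,10,11,12,13 taken => place at 14.
907 hashes to 6; slot 6 is free => place at 6.
Table: [—, —, 920, —, 106, —, 907, 755, 756, 586, 111, 351, 624, 790, 433, —, —]
Lookup 433: h=8, probe 8,9,10,11,12,13,14 → found at 14.

7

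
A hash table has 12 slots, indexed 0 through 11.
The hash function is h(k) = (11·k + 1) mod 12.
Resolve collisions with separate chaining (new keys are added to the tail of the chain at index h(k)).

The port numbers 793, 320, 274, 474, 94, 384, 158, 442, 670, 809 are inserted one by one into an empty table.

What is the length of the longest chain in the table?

793 → bucket 0
320 → bucket 5
274 → bucket 3
474 → bucket 7
94 → bucket 3 (collision)
384 → bucket 1
158 → bucket 11
442 → bucket 3 (collision)
670 → bucket 3 (collision)
809 → bucket 8
Final buckets:
0: 793
1: 384
2: ∅
3: 274 -> 94 -> 442 -> 670
4: ∅
5: 320
6: ∅
7: 474
8: 809
9: ∅
10: ∅
11: 158

4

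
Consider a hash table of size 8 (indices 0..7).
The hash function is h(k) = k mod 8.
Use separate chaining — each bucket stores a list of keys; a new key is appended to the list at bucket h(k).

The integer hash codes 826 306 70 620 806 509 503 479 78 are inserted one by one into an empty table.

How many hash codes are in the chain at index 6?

Insert 826: h=2, bucket 2 empty -> new chain.
Insert 306: h=2, bucket 2 nonempty -> append to chain.
Insert 70: h=6, bucket 6 empty -> new chain.
Insert 620: h=4, bucket 4 empty -> new chain.
Insert 806: h=6, bucket 6 nonempty -> append to chain.
Insert 509: h=5, bucket 5 empty -> new chain.
Insert 503: h=7, bucket 7 empty -> new chain.
Insert 479: h=7, bucket 7 nonempty -> append to chain.
Insert 78: h=6, bucket 6 nonempty -> append to chain.
Final buckets:
0: —
1: —
2: 826 -> 306
3: —
4: 620
5: 509
6: 70 -> 806 -> 78
7: 503 -> 479

3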